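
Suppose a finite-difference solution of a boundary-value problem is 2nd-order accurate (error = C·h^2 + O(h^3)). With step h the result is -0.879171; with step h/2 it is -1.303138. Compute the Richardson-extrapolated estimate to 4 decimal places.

The leading error scales as h^2; refining by a factor of 2 reduces it by 2^2 = 4.
Extrapolated value = (4·A(h/2) − A(h)) / (4 − 1)
= (4·(-1.303138) − (-0.879171)) / 3
= -4.333381 / 3 = -1.444460

-1.4445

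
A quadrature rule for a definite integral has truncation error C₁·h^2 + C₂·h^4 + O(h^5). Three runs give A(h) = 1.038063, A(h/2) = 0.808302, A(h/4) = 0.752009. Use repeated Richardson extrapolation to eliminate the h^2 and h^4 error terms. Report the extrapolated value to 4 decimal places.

First eliminate the h^2 term (factor 2^2 = 4):
  B₁ = (4·0.808302 − 1.038063)/3 = 0.731715
  B₂ = (4·0.752009 − 0.808302)/3 = 0.733245
Then eliminate the h^4 term (factor 2^4 = 16):
  (16·0.733245 − 0.731715)/15 = 0.733347

0.7333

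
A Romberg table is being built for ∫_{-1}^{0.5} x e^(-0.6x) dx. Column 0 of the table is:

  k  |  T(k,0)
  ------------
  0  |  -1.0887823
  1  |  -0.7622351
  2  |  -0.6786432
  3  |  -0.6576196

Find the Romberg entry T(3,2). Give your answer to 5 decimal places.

T(2,1) = (4·(-0.6786432) − (-0.7622351)) / 3 = -0.6507792
T(3,1) = (4·(-0.6576196) − (-0.6786432)) / 3 = -0.6506117
T(3,2) = -0.6506117 + (-0.6506117 − (-0.6507792))/15 = -0.6506005

-0.65060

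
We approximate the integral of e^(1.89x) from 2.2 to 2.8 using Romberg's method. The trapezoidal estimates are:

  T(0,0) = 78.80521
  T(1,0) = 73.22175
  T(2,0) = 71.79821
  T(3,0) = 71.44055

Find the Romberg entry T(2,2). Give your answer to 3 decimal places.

Richardson extrapolation on the trapezoidal column (denominator 4−1=3):
T(1,1) = (4·73.22175 − 78.80521) / 3 = 71.36060
T(2,1) = (4·71.79821 − 73.22175) / 3 = 71.32370
T(2,2) = 71.32370 + (71.32370 − 71.36060)/15 = 71.32124

71.321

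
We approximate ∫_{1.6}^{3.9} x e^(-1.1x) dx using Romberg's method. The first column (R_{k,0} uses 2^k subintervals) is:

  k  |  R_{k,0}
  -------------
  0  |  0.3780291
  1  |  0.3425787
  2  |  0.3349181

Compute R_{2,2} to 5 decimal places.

Richardson extrapolation on the trapezoidal column (denominator 4−1=3):
R_{1,1} = (4·0.3425787 − 0.3780291) / 3 = 0.3307619
R_{2,1} = (4·0.3349181 − 0.3425787) / 3 = 0.3323646
R_{2,2} = (16·0.3323646 − 0.3307619) / 15 = 0.3324714
(Column j=1 coincides with Simpson's rule on the same nodes.)

0.33247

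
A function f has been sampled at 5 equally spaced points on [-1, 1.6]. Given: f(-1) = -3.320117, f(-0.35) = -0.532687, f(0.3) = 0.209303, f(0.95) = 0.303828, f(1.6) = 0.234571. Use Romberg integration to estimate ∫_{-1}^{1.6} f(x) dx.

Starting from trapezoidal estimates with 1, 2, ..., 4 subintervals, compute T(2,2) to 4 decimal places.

-0.7630

T(0,0) (trapezoid, 1 panel, h=2.6000): -4.011210
T(1,0) (trapezoid, 2 panels, h=1.3000): -1.733511
T(2,0) (trapezoid, 4 panels, h=0.6500): -1.015514
T(1,1) = -1.733511 + (-1.733511 − (-4.011210))/3 = -0.974278
T(2,1) = -1.015514 + (-1.015514 − (-1.733511))/3 = -0.776182
T(2,2) = -0.776182 + (-0.776182 − (-0.974278))/15 = -0.762976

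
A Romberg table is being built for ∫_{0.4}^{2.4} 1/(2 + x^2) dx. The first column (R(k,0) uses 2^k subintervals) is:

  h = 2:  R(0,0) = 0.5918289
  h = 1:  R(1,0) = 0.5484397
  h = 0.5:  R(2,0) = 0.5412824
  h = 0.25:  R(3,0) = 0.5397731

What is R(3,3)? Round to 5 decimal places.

Richardson extrapolation on the trapezoidal column (denominator 4−1=3):
R(1,1) = 0.5484397 + (0.5484397 − 0.5918289)/3 = 0.5339766
R(2,1) = (4·0.5412824 − 0.5484397) / 3 = 0.5388966
R(3,1) = 0.5397731 + (0.5397731 − 0.5412824)/3 = 0.5392700
R(2,2) = 0.5388966 + (0.5388966 − 0.5339766)/15 = 0.5392246
R(3,2) = (16·0.5392700 − 0.5388966) / 15 = 0.5392949
R(3,3) = (64·0.5392949 − 0.5392246) / 63 = 0.5392960

0.53930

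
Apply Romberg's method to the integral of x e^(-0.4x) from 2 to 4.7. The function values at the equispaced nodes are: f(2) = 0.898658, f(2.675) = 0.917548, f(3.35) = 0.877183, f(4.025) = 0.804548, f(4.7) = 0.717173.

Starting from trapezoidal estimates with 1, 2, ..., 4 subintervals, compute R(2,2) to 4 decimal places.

R(0,0) (trapezoid, 1 panel, h=2.7000): 2.181372
R(1,0) (trapezoid, 2 panels, h=1.3500): 2.274883
R(2,0) (trapezoid, 4 panels, h=0.6750): 2.299856
R(1,1) = 2.274883 + (2.274883 − 2.181372)/3 = 2.306053
R(2,1) = 2.299856 + (2.299856 − 2.274883)/3 = 2.308180
R(2,2) = 2.308180 + (2.308180 − 2.306053)/15 = 2.308322

2.3083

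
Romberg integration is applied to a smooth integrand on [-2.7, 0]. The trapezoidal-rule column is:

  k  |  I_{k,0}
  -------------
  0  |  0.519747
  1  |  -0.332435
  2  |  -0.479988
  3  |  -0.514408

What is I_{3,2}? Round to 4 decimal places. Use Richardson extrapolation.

-0.5257

I_{2,1} = (4·(-0.479988) − (-0.332435)) / 3 = -0.529172
I_{3,1} = (4·(-0.514408) − (-0.479988)) / 3 = -0.525881
I_{3,2} = -0.525881 + (-0.525881 − (-0.529172))/15 = -0.525662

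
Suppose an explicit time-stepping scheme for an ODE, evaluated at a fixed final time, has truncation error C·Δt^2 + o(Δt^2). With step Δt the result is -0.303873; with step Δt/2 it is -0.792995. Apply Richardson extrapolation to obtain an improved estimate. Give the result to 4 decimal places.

-0.9560

The leading error scales as Δt^2; refining by a factor of 2 reduces it by 2^2 = 4.
Extrapolated value = (4·A(Δt/2) − A(Δt)) / (4 − 1)
= (4·(-0.792995) − (-0.303873)) / 3
= -2.868107 / 3 = -0.956036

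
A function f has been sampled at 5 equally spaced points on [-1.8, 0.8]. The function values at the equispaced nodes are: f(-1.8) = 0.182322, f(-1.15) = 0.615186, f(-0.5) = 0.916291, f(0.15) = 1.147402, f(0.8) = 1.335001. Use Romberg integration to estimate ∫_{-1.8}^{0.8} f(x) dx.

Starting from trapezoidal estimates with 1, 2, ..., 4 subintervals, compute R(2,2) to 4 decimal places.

2.2539

R(0,0) (trapezoid, 1 panel, h=2.6000): 1.972520
R(1,0) (trapezoid, 2 panels, h=1.3000): 2.177438
R(2,0) (trapezoid, 4 panels, h=0.6500): 2.234401
R(1,1) = 2.177438 + (2.177438 − 1.972520)/3 = 2.245744
R(2,1) = 2.234401 + (2.234401 − 2.177438)/3 = 2.253389
R(2,2) = 2.253389 + (2.253389 − 2.245744)/15 = 2.253899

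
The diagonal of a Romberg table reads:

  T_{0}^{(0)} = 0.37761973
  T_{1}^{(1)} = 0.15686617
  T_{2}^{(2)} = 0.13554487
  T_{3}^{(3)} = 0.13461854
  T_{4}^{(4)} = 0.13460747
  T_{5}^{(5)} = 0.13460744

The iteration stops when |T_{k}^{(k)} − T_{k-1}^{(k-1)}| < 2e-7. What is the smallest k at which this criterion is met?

|T_{1}^{(1)} − T_{0}^{(0)}| = 0.22075356 ≥ 2e-7
|T_{2}^{(2)} − T_{1}^{(1)}| = 0.02132130 ≥ 2e-7
|T_{3}^{(3)} − T_{2}^{(2)}| = 0.00092633 ≥ 2e-7
|T_{4}^{(4)} − T_{3}^{(3)}| = 0.00001107 ≥ 2e-7
|T_{5}^{(5)} − T_{4}^{(4)}| = 0.00000003 < 2e-7

k = 5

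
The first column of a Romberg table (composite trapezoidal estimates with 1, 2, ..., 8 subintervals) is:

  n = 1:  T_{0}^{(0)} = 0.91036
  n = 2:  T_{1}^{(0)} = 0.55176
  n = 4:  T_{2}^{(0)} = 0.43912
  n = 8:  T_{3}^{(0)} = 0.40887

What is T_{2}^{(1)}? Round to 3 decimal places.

0.402

T_{2}^{(1)} = (4·0.43912 − 0.55176) / 3 = 0.40157
(Column j=1 coincides with Simpson's rule on the same nodes.)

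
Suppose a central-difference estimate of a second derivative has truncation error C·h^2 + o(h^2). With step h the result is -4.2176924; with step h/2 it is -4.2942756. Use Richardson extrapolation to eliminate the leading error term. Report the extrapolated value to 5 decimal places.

Extrapolated value = (4·A(h/2) − A(h)) / (4 − 1)
= (4·(-4.2942756) − (-4.2176924)) / 3
= -12.9594100 / 3 = -4.3198033

-4.31980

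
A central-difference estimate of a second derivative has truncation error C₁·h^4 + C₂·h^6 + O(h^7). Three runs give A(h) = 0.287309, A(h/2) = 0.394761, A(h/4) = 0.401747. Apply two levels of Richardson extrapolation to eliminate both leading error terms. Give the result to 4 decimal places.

First eliminate the h^4 term (factor 2^4 = 16):
  B₁ = (16·0.394761 − 0.287309)/15 = 0.401924
  B₂ = (16·0.401747 − 0.394761)/15 = 0.402213
Then eliminate the h^6 term (factor 2^6 = 64):
  (64·0.402213 − 0.401924)/63 = 0.402218

0.4022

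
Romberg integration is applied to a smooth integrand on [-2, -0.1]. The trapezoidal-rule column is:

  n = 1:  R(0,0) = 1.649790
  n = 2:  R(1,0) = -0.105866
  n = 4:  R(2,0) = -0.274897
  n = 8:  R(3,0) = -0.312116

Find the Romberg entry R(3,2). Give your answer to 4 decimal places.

-0.3241

Richardson extrapolation on the trapezoidal column (denominator 4−1=3):
R(2,1) = -0.274897 + (-0.274897 − (-0.105866))/3 = -0.331241
R(3,1) = (4·(-0.312116) − (-0.274897)) / 3 = -0.324522
R(3,2) = (16·(-0.324522) − (-0.331241)) / 15 = -0.324074
(Column j=1 coincides with Simpson's rule on the same nodes.)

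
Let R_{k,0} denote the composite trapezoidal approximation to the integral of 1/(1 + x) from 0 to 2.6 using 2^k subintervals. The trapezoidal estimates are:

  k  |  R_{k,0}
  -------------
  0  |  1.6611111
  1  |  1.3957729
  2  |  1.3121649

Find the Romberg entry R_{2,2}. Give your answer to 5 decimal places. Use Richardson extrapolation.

Richardson extrapolation on the trapezoidal column (denominator 4−1=3):
R_{1,1} = 1.3957729 + (1.3957729 − 1.6611111)/3 = 1.3073268
R_{2,1} = 1.3121649 + (1.3121649 − 1.3957729)/3 = 1.2842956
R_{2,2} = 1.2842956 + (1.2842956 − 1.3073268)/15 = 1.2827602

1.28276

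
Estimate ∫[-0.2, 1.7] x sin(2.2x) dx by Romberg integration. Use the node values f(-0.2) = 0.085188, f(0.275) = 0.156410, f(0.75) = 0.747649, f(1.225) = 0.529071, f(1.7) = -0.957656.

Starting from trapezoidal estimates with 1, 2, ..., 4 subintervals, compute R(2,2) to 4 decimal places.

0.5236

R(0,0) (trapezoid, 1 panel, h=1.9000): -0.828845
R(1,0) (trapezoid, 2 panels, h=0.9500): 0.295844
R(2,0) (trapezoid, 4 panels, h=0.4750): 0.473526
R(1,1) = 0.295844 + (0.295844 − (-0.828845))/3 = 0.670740
R(2,1) = 0.473526 + (0.473526 − 0.295844)/3 = 0.532753
R(2,2) = 0.532753 + (0.532753 − 0.670740)/15 = 0.523554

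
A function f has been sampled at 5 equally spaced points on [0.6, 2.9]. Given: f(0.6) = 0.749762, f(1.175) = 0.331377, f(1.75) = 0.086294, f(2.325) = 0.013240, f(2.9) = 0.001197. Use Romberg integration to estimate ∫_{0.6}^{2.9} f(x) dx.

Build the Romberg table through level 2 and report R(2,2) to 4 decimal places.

0.4426

R(0,0) (trapezoid, 1 panel, h=2.3000): 0.863603
R(1,0) (trapezoid, 2 panels, h=1.1500): 0.531040
R(2,0) (trapezoid, 4 panels, h=0.5750): 0.463675
R(1,1) = 0.531040 + (0.531040 − 0.863603)/3 = 0.420186
R(2,1) = 0.463675 + (0.463675 − 0.531040)/3 = 0.441220
R(2,2) = 0.441220 + (0.441220 − 0.420186)/15 = 0.442622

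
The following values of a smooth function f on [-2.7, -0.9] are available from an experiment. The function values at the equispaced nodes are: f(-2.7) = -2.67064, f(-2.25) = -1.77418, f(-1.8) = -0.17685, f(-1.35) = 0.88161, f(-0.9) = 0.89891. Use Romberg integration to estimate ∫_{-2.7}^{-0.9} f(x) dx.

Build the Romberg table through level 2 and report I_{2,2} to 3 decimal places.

I_{0,0} (trapezoid, 1 panel, h=1.8000): -1.59456
I_{1,0} (trapezoid, 2 panels, h=0.9000): -0.95644
I_{2,0} (trapezoid, 4 panels, h=0.4500): -0.87988
I_{1,1} = -0.95644 + (-0.95644 − (-1.59456))/3 = -0.74373
I_{2,1} = -0.87988 + (-0.87988 − (-0.95644))/3 = -0.85436
I_{2,2} = -0.85436 + (-0.85436 − (-0.74373))/15 = -0.86174

-0.862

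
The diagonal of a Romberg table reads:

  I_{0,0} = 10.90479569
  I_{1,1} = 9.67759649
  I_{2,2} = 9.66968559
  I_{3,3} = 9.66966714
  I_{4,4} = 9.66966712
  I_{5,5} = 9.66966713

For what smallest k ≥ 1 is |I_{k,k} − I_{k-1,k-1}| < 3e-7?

k = 4

|I_{1,1} − I_{0,0}| = 1.22719920 ≥ 3e-7
|I_{2,2} − I_{1,1}| = 0.00791090 ≥ 3e-7
|I_{3,3} − I_{2,2}| = 0.00001845 ≥ 3e-7
|I_{4,4} − I_{3,3}| = 0.00000002 < 3e-7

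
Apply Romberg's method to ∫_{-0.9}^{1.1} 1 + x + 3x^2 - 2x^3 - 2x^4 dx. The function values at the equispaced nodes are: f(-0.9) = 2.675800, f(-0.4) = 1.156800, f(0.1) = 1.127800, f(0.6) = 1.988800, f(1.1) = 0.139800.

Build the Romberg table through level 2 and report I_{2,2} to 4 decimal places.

2.9756

I_{0,0} (trapezoid, 1 panel, h=2.0000): 2.815600
I_{1,0} (trapezoid, 2 panels, h=1.0000): 2.535600
I_{2,0} (trapezoid, 4 panels, h=0.5000): 2.840600
I_{1,1} = 2.535600 + (2.535600 − 2.815600)/3 = 2.442267
I_{2,1} = 2.840600 + (2.840600 − 2.535600)/3 = 2.942267
I_{2,2} = 2.942267 + (2.942267 − 2.442267)/15 = 2.975600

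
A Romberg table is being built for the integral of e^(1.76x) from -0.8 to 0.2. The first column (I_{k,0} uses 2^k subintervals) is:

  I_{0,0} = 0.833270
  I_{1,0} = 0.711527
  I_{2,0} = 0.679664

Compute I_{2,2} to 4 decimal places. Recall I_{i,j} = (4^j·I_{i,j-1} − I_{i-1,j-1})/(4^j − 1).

I_{1,1} = (4·0.711527 − 0.833270) / 3 = 0.670946
I_{2,1} = 0.679664 + (0.679664 − 0.711527)/3 = 0.669043
I_{2,2} = 0.669043 + (0.669043 − 0.670946)/15 = 0.668916

0.6689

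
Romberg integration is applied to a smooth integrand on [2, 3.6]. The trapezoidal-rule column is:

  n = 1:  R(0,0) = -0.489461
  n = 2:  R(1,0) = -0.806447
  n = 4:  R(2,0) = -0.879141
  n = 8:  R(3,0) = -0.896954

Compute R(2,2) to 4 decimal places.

R(1,1) = -0.806447 + (-0.806447 − (-0.489461))/3 = -0.912109
R(2,1) = (4·(-0.879141) − (-0.806447)) / 3 = -0.903372
R(2,2) = -0.903372 + (-0.903372 − (-0.912109))/15 = -0.902790

-0.9028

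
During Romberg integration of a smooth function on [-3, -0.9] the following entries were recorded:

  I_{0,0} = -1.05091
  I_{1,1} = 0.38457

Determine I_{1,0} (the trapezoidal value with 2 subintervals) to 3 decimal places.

From I_{1,1} = (4·I_{1,0} − I_{0,0})/3, solve for I_{1,0}:
4·I_{1,0} = 3·0.38457 + (-1.05091) = 0.10280
I_{1,0} = 0.02570

0.026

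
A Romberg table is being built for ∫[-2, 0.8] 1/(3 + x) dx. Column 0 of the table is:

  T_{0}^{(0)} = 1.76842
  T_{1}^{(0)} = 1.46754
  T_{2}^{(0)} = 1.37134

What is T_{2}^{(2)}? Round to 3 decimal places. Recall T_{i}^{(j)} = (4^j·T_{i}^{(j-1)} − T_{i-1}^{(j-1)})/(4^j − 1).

T_{1}^{(1)} = 1.46754 + (1.46754 − 1.76842)/3 = 1.36725
T_{2}^{(1)} = (4·1.37134 − 1.46754) / 3 = 1.33927
T_{2}^{(2)} = 1.33927 + (1.33927 − 1.36725)/15 = 1.33740
(Column j=1 coincides with Simpson's rule on the same nodes.)

1.337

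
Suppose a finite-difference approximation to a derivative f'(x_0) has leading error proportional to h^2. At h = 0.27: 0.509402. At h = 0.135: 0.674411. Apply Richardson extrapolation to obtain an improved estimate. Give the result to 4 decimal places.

0.7294

The leading error scales as h^2; refining by a factor of 2 reduces it by 2^2 = 4.
Extrapolated value = (4·A(h/2) − A(h)) / (4 − 1)
= (4·0.674411 − 0.509402) / 3
= 2.188242 / 3 = 0.729414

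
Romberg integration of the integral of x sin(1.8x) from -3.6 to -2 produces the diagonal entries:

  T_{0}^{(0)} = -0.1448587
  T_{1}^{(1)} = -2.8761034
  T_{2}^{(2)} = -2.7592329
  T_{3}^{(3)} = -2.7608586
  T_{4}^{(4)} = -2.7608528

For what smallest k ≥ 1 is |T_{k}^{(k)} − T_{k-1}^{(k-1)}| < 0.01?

|T_{1}^{(1)} − T_{0}^{(0)}| = 2.7312447 ≥ 0.01
|T_{2}^{(2)} − T_{1}^{(1)}| = 0.1168705 ≥ 0.01
|T_{3}^{(3)} − T_{2}^{(2)}| = 0.0016257 < 0.01

k = 3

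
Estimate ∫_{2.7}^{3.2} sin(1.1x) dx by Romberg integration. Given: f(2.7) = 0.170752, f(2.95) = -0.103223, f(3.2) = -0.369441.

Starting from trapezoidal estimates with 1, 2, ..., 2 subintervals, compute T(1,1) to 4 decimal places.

-0.0510

T(0,0) (trapezoid, 1 panel, h=0.5000): -0.049672
T(1,0) (trapezoid, 2 panels, h=0.2500): -0.050642
T(1,1) = -0.050642 + (-0.050642 − (-0.049672))/3 = -0.050965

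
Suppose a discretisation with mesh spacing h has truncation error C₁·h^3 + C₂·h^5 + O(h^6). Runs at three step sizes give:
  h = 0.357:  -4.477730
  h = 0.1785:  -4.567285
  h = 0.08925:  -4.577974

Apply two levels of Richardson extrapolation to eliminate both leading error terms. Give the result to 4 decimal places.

First eliminate the h^3 term (factor 2^3 = 8):
  B₁ = (8·(-4.567285) − (-4.477730))/7 = -4.580079
  B₂ = (8·(-4.577974) − (-4.567285))/7 = -4.579501
Then eliminate the h^5 term (factor 2^5 = 32):
  (32·(-4.579501) − (-4.580079))/31 = -4.579482

-4.5795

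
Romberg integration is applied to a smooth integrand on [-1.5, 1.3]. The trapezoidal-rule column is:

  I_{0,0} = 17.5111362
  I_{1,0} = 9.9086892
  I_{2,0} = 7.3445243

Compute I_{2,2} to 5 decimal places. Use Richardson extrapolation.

I_{1,1} = 9.9086892 + (9.9086892 − 17.5111362)/3 = 7.3745402
I_{2,1} = (4·7.3445243 − 9.9086892) / 3 = 6.4898027
I_{2,2} = 6.4898027 + (6.4898027 − 7.3745402)/15 = 6.4308202

6.43082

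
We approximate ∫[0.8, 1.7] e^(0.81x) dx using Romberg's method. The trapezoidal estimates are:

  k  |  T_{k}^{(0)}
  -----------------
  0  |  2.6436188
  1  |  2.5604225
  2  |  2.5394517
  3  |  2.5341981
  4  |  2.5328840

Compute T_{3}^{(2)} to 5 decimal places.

Richardson extrapolation on the trapezoidal column (denominator 4−1=3):
T_{2}^{(1)} = 2.5394517 + (2.5394517 − 2.5604225)/3 = 2.5324614
T_{3}^{(1)} = (4·2.5341981 − 2.5394517) / 3 = 2.5324469
T_{3}^{(2)} = 2.5324469 + (2.5324469 − 2.5324614)/15 = 2.5324459
(Column j=1 coincides with Simpson's rule on the same nodes.)

2.53245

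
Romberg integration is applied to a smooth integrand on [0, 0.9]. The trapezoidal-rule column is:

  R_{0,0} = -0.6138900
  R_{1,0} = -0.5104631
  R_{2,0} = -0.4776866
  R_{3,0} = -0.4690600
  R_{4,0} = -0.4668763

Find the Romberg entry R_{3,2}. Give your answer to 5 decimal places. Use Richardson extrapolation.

-0.46615

R_{2,1} = (4·(-0.4776866) − (-0.5104631)) / 3 = -0.4667611
R_{3,1} = -0.4690600 + (-0.4690600 − (-0.4776866))/3 = -0.4661845
R_{3,2} = -0.4661845 + (-0.4661845 − (-0.4667611))/15 = -0.4661461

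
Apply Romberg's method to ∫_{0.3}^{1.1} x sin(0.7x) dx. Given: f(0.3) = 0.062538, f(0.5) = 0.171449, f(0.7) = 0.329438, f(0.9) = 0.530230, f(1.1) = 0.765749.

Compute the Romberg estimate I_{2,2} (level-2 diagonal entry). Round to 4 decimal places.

I_{0,0} (trapezoid, 1 panel, h=0.8000): 0.331315
I_{1,0} (trapezoid, 2 panels, h=0.4000): 0.297433
I_{2,0} (trapezoid, 4 panels, h=0.2000): 0.289052
I_{1,1} = 0.297433 + (0.297433 − 0.331315)/3 = 0.286139
I_{2,1} = 0.289052 + (0.289052 − 0.297433)/3 = 0.286258
I_{2,2} = 0.286258 + (0.286258 − 0.286139)/15 = 0.286266

0.2863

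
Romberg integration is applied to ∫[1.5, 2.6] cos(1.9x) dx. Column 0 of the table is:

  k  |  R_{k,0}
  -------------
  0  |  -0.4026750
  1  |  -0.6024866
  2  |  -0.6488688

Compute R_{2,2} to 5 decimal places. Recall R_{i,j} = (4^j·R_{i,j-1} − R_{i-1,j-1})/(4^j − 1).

R_{1,1} = -0.6024866 + (-0.6024866 − (-0.4026750))/3 = -0.6690905
R_{2,1} = -0.6488688 + (-0.6488688 − (-0.6024866))/3 = -0.6643295
R_{2,2} = -0.6643295 + (-0.6643295 − (-0.6690905))/15 = -0.6640121
(Column j=1 coincides with Simpson's rule on the same nodes.)

-0.66401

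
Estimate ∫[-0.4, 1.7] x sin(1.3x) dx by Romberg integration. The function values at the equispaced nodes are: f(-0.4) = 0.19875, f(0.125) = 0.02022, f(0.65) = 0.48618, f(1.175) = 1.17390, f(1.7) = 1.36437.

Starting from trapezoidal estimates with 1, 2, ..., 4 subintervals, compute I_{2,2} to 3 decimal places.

I_{0,0} (trapezoid, 1 panel, h=2.1000): 1.64128
I_{1,0} (trapezoid, 2 panels, h=1.0500): 1.33113
I_{2,0} (trapezoid, 4 panels, h=0.5250): 1.29248
I_{1,1} = 1.33113 + (1.33113 − 1.64128)/3 = 1.22775
I_{2,1} = 1.29248 + (1.29248 − 1.33113)/3 = 1.27960
I_{2,2} = 1.27960 + (1.27960 − 1.22775)/15 = 1.28306

1.283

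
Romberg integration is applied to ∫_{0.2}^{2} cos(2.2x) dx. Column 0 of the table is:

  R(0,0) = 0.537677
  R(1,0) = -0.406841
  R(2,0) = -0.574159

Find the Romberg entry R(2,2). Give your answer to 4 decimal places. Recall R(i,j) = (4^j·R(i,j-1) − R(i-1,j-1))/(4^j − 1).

Richardson extrapolation on the trapezoidal column (denominator 4−1=3):
R(1,1) = (4·(-0.406841) − 0.537677) / 3 = -0.721680
R(2,1) = -0.574159 + (-0.574159 − (-0.406841))/3 = -0.629932
R(2,2) = (16·(-0.629932) − (-0.721680)) / 15 = -0.623815

-0.6238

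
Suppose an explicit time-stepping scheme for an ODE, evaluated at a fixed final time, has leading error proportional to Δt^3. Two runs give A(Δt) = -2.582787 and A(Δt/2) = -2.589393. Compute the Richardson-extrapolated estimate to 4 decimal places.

-2.5903

The leading error scales as Δt^3; refining by a factor of 2 reduces it by 2^3 = 8.
Extrapolated value = (8·A(Δt/2) − A(Δt)) / (8 − 1)
= (8·(-2.589393) − (-2.582787)) / 7
= -18.132357 / 7 = -2.590337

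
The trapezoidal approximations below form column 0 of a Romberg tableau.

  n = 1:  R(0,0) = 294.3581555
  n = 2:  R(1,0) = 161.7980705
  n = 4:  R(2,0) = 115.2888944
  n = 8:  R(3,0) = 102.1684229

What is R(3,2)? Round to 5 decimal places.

Richardson extrapolation on the trapezoidal column (denominator 4−1=3):
R(2,1) = (4·115.2888944 − 161.7980705) / 3 = 99.7858357
R(3,1) = (4·102.1684229 − 115.2888944) / 3 = 97.7949324
R(3,2) = (16·97.7949324 − 99.7858357) / 15 = 97.6622055

97.66221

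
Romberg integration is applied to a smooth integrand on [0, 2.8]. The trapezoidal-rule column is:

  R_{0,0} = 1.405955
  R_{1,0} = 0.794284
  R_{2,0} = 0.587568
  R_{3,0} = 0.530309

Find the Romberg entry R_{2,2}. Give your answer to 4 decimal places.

0.5139

Richardson extrapolation on the trapezoidal column (denominator 4−1=3):
R_{1,1} = 0.794284 + (0.794284 − 1.405955)/3 = 0.590394
R_{2,1} = 0.587568 + (0.587568 − 0.794284)/3 = 0.518663
R_{2,2} = (16·0.518663 − 0.590394) / 15 = 0.513881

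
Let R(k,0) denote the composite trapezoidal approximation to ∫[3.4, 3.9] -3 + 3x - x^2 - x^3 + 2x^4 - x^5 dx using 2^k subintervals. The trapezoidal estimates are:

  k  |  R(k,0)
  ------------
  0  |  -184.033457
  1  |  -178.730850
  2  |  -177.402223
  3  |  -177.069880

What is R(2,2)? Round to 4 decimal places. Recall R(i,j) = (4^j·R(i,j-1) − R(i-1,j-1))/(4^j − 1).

-176.9591

R(1,1) = (4·(-178.730850) − (-184.033457)) / 3 = -176.963314
R(2,1) = -177.402223 + (-177.402223 − (-178.730850))/3 = -176.959347
R(2,2) = (16·(-176.959347) − (-176.963314)) / 15 = -176.959083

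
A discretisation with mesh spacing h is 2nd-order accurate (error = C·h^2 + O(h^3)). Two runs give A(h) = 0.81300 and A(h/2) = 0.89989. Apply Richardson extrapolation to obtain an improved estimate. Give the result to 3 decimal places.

0.929

The leading error scales as h^2; refining by a factor of 2 reduces it by 2^2 = 4.
Extrapolated value = (4·A(h/2) − A(h)) / (4 − 1)
= (4·0.89989 − 0.81300) / 3
= 2.78656 / 3 = 0.92885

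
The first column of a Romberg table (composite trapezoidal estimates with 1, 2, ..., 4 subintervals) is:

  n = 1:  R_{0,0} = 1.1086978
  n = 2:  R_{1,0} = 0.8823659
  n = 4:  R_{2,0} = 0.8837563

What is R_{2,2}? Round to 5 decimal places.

Richardson extrapolation on the trapezoidal column (denominator 4−1=3):
R_{1,1} = (4·0.8823659 − 1.1086978) / 3 = 0.8069219
R_{2,1} = 0.8837563 + (0.8837563 − 0.8823659)/3 = 0.8842198
R_{2,2} = 0.8842198 + (0.8842198 − 0.8069219)/15 = 0.8893730

0.88937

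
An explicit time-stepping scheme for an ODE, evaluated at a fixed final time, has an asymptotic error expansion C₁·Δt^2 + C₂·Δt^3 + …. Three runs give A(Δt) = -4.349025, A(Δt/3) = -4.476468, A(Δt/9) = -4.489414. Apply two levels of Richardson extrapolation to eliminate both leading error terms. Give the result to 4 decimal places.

-4.4910

First eliminate the Δt^2 term (factor 3^2 = 9):
  B₁ = (9·(-4.476468) − (-4.349025))/8 = -4.492398
  B₂ = (9·(-4.489414) − (-4.476468))/8 = -4.491032
Then eliminate the Δt^3 term (factor 3^3 = 27):
  (27·(-4.491032) − (-4.492398))/26 = -4.490979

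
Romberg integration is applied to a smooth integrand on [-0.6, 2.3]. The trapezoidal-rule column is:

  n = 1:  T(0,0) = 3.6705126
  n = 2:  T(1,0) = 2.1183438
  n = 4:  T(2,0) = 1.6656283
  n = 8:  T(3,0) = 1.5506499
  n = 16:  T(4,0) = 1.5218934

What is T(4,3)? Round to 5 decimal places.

1.51231

Richardson extrapolation on the trapezoidal column (denominator 4−1=3):
T(2,1) = (4·1.6656283 − 2.1183438) / 3 = 1.5147231
T(3,1) = 1.5506499 + (1.5506499 − 1.6656283)/3 = 1.5123238
T(4,1) = 1.5218934 + (1.5218934 − 1.5506499)/3 = 1.5123079
T(3,2) = (16·1.5123238 − 1.5147231) / 15 = 1.5121638
T(4,2) = 1.5123079 + (1.5123079 − 1.5123238)/15 = 1.5123068
T(4,3) = 1.5123068 + (1.5123068 − 1.5121638)/63 = 1.5123091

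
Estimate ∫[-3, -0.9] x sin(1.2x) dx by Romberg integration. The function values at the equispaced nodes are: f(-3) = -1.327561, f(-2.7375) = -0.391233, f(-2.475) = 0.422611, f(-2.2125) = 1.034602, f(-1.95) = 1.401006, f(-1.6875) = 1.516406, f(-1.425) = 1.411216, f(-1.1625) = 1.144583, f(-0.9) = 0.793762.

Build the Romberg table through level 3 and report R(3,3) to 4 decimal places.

R(0,0) (trapezoid, 1 panel, h=2.1000): -0.560489
R(1,0) (trapezoid, 2 panels, h=1.0500): 1.190812
R(2,0) (trapezoid, 4 panels, h=0.5250): 1.558165
R(3,0) (trapezoid, 8 panels, h=0.2625): 1.646477
R(1,1) = 1.190812 + (1.190812 − (-0.560489))/3 = 1.774579
R(2,1) = 1.558165 + (1.558165 − 1.190812)/3 = 1.680616
R(3,1) = 1.646477 + (1.646477 − 1.558165)/3 = 1.675914
R(2,2) = 1.680616 + (1.680616 − 1.774579)/15 = 1.674352
R(3,2) = 1.675914 + (1.675914 − 1.680616)/15 = 1.675601
R(3,3) = 1.675601 + (1.675601 − 1.674352)/63 = 1.675621

1.6756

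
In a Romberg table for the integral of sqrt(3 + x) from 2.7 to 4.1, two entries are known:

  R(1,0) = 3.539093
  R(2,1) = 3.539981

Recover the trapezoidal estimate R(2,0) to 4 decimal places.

3.5398

From R(2,1) = (4·R(2,0) − R(1,0))/3, solve for R(2,0):
4·R(2,0) = 3·3.539981 + 3.539093 = 14.159036
R(2,0) = 3.539759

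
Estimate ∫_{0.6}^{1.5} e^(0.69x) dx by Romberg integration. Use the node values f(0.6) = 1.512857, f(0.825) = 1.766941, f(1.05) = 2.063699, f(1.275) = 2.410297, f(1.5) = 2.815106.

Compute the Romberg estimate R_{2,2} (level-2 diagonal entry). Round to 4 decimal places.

1.8873

R_{0,0} (trapezoid, 1 panel, h=0.9000): 1.947583
R_{1,0} (trapezoid, 2 panels, h=0.4500): 1.902456
R_{2,0} (trapezoid, 4 panels, h=0.2250): 1.891107
R_{1,1} = 1.902456 + (1.902456 − 1.947583)/3 = 1.887414
R_{2,1} = 1.891107 + (1.891107 − 1.902456)/3 = 1.887324
R_{2,2} = 1.887324 + (1.887324 − 1.887414)/15 = 1.887318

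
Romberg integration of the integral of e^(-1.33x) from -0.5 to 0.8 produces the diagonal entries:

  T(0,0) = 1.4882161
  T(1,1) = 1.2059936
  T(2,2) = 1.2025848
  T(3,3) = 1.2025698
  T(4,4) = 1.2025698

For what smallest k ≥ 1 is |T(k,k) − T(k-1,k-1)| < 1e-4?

k = 3

|T(1,1) − T(0,0)| = 0.2822225 ≥ 1e-4
|T(2,2) − T(1,1)| = 0.0034088 ≥ 1e-4
|T(3,3) − T(2,2)| = 0.0000150 < 1e-4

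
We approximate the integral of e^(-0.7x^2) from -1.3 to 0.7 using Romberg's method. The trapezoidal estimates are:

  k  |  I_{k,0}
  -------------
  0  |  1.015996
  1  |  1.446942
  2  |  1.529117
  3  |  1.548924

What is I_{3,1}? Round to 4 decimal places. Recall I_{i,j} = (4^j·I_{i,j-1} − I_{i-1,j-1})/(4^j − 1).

Richardson extrapolation on the trapezoidal column (denominator 4−1=3):
I_{3,1} = 1.548924 + (1.548924 − 1.529117)/3 = 1.555526

1.5555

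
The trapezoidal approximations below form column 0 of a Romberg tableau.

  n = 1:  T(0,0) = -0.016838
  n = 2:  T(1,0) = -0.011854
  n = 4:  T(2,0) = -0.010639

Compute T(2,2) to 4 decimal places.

T(1,1) = (4·(-0.011854) − (-0.016838)) / 3 = -0.010193
T(2,1) = (4·(-0.010639) − (-0.011854)) / 3 = -0.010234
T(2,2) = -0.010234 + (-0.010234 − (-0.010193))/15 = -0.010237

-0.0102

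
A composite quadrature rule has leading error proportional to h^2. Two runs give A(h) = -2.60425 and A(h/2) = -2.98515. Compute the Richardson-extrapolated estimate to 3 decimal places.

-3.112

The leading error scales as h^2; refining by a factor of 2 reduces it by 2^2 = 4.
Extrapolated value = (4·A(h/2) − A(h)) / (4 − 1)
= (4·(-2.98515) − (-2.60425)) / 3
= -9.33635 / 3 = -3.11212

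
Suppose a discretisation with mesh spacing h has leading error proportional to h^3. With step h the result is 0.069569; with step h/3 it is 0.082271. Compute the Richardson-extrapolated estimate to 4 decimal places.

The leading error scales as h^3; refining by a factor of 3 reduces it by 3^3 = 27.
Extrapolated value = (27·A(h/3) − A(h)) / (27 − 1)
= (27·0.082271 − 0.069569) / 26
= 2.151748 / 26 = 0.082760

0.0828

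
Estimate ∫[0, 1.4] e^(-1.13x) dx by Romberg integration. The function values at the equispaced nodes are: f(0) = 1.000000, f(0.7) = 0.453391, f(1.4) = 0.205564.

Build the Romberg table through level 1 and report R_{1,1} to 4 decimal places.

R_{0,0} (trapezoid, 1 panel, h=1.4000): 0.843895
R_{1,0} (trapezoid, 2 panels, h=0.7000): 0.739321
R_{1,1} = 0.739321 + (0.739321 − 0.843895)/3 = 0.704463

0.7045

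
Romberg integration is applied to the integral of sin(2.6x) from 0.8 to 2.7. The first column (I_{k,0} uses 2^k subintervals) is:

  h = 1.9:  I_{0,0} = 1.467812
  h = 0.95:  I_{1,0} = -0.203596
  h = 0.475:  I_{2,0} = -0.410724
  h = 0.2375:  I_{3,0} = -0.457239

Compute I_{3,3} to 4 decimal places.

Richardson extrapolation on the trapezoidal column (denominator 4−1=3):
I_{1,1} = (4·(-0.203596) − 1.467812) / 3 = -0.760732
I_{2,1} = -0.410724 + (-0.410724 − (-0.203596))/3 = -0.479767
I_{3,1} = (4·(-0.457239) − (-0.410724)) / 3 = -0.472744
I_{2,2} = -0.479767 + (-0.479767 − (-0.760732))/15 = -0.461036
I_{3,2} = -0.472744 + (-0.472744 − (-0.479767))/15 = -0.472276
I_{3,3} = -0.472276 + (-0.472276 − (-0.461036))/63 = -0.472454
(Column j=1 coincides with Simpson's rule on the same nodes.)

-0.4725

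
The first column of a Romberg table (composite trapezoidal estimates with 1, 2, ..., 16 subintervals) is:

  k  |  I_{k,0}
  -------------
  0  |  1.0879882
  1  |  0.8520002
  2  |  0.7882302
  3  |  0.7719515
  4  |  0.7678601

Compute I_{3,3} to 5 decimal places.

0.76649

Richardson extrapolation on the trapezoidal column (denominator 4−1=3):
I_{1,1} = (4·0.8520002 − 1.0879882) / 3 = 0.7733375
I_{2,1} = (4·0.7882302 − 0.8520002) / 3 = 0.7669735
I_{3,1} = 0.7719515 + (0.7719515 − 0.7882302)/3 = 0.7665253
I_{2,2} = 0.7669735 + (0.7669735 − 0.7733375)/15 = 0.7665492
I_{3,2} = (16·0.7665253 − 0.7669735) / 15 = 0.7664954
I_{3,3} = (64·0.7664954 − 0.7665492) / 63 = 0.7664945
(Column j=1 coincides with Simpson's rule on the same nodes.)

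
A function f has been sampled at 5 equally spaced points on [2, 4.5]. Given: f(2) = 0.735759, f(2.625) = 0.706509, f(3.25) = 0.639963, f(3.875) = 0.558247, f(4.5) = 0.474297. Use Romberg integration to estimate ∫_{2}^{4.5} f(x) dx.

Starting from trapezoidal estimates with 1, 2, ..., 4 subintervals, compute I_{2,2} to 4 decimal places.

I_{0,0} (trapezoid, 1 panel, h=2.5000): 1.512570
I_{1,0} (trapezoid, 2 panels, h=1.2500): 1.556239
I_{2,0} (trapezoid, 4 panels, h=0.6250): 1.568592
I_{1,1} = 1.556239 + (1.556239 − 1.512570)/3 = 1.570795
I_{2,1} = 1.568592 + (1.568592 − 1.556239)/3 = 1.572710
I_{2,2} = 1.572710 + (1.572710 − 1.570795)/15 = 1.572838

1.5728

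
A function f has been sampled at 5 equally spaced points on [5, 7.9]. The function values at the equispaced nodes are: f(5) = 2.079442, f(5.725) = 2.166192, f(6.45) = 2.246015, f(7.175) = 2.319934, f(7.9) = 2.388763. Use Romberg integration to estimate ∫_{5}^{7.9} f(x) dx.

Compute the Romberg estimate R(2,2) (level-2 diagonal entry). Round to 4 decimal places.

6.5020

R(0,0) (trapezoid, 1 panel, h=2.9000): 6.478897
R(1,0) (trapezoid, 2 panels, h=1.4500): 6.496170
R(2,0) (trapezoid, 4 panels, h=0.7250): 6.500527
R(1,1) = 6.496170 + (6.496170 − 6.478897)/3 = 6.501928
R(2,1) = 6.500527 + (6.500527 − 6.496170)/3 = 6.501979
R(2,2) = 6.501979 + (6.501979 − 6.501928)/15 = 6.501982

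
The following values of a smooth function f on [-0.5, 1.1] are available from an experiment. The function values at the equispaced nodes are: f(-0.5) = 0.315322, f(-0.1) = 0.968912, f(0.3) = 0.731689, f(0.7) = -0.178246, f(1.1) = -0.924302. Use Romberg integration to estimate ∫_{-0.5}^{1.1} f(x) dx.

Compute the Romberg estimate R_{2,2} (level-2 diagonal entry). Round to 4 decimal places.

0.5301

R_{0,0} (trapezoid, 1 panel, h=1.6000): -0.487184
R_{1,0} (trapezoid, 2 panels, h=0.8000): 0.341759
R_{2,0} (trapezoid, 4 panels, h=0.4000): 0.487146
R_{1,1} = 0.341759 + (0.341759 − (-0.487184))/3 = 0.618073
R_{2,1} = 0.487146 + (0.487146 − 0.341759)/3 = 0.535608
R_{2,2} = 0.535608 + (0.535608 − 0.618073)/15 = 0.530110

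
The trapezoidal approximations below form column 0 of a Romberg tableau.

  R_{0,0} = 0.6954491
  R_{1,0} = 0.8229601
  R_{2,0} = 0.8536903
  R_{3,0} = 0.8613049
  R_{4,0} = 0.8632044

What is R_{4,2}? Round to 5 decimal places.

R_{3,1} = (4·0.8613049 − 0.8536903) / 3 = 0.8638431
R_{4,1} = (4·0.8632044 − 0.8613049) / 3 = 0.8638376
R_{4,2} = 0.8638376 + (0.8638376 − 0.8638431)/15 = 0.8638372
(Column j=1 coincides with Simpson's rule on the same nodes.)

0.86384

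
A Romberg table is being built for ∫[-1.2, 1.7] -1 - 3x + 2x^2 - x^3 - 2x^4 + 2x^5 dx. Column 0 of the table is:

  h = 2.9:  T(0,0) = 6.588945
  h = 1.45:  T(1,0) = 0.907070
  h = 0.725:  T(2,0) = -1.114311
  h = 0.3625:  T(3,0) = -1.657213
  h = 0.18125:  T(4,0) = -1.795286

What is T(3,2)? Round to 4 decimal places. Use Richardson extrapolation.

-1.8415

Richardson extrapolation on the trapezoidal column (denominator 4−1=3):
T(2,1) = -1.114311 + (-1.114311 − 0.907070)/3 = -1.788105
T(3,1) = (4·(-1.657213) − (-1.114311)) / 3 = -1.838180
T(3,2) = (16·(-1.838180) − (-1.788105)) / 15 = -1.841518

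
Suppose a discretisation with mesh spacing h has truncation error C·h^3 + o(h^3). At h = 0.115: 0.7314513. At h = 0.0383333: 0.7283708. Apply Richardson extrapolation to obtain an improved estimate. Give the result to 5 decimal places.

The leading error scales as h^3; refining by a factor of 3 reduces it by 3^3 = 27.
Extrapolated value = (27·A(h/3) − A(h)) / (27 − 1)
= (27·0.7283708 − 0.7314513) / 26
= 18.9345603 / 26 = 0.7282523

0.72825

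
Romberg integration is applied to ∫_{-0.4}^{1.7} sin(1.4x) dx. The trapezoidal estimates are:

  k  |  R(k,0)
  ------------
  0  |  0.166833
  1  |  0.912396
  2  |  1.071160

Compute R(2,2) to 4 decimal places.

1.1216

R(1,1) = 0.912396 + (0.912396 − 0.166833)/3 = 1.160917
R(2,1) = 1.071160 + (1.071160 − 0.912396)/3 = 1.124081
R(2,2) = 1.124081 + (1.124081 − 1.160917)/15 = 1.121625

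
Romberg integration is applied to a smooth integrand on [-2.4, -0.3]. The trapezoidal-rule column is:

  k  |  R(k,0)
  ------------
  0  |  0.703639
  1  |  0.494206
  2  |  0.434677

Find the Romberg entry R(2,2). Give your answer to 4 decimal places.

0.4142

R(1,1) = (4·0.494206 − 0.703639) / 3 = 0.424395
R(2,1) = (4·0.434677 − 0.494206) / 3 = 0.414834
R(2,2) = 0.414834 + (0.414834 − 0.424395)/15 = 0.414197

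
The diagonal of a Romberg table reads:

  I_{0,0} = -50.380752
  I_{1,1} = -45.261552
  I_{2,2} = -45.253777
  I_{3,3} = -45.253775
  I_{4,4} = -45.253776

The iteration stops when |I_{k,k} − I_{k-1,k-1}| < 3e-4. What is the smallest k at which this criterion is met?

k = 3

|I_{1,1} − I_{0,0}| = 5.119200 ≥ 3e-4
|I_{2,2} − I_{1,1}| = 0.007775 ≥ 3e-4
|I_{3,3} − I_{2,2}| = 0.000002 < 3e-4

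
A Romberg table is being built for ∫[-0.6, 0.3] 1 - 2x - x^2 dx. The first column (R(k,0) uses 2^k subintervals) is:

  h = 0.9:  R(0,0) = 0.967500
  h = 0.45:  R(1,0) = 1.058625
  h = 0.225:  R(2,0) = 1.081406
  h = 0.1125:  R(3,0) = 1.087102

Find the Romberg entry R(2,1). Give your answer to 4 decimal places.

R(2,1) = (4·1.081406 − 1.058625) / 3 = 1.089000

1.0890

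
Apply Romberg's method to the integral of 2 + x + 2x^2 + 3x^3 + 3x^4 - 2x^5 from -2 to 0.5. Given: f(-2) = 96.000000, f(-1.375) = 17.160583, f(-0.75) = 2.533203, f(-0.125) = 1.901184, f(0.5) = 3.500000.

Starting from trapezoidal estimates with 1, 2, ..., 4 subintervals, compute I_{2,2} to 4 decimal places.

37.1354

I_{0,0} (trapezoid, 1 panel, h=2.5000): 124.375000
I_{1,0} (trapezoid, 2 panels, h=1.2500): 65.354004
I_{2,0} (trapezoid, 4 panels, h=0.6250): 44.590606
I_{1,1} = 65.354004 + (65.354004 − 124.375000)/3 = 45.680339
I_{2,1} = 44.590606 + (44.590606 − 65.354004)/3 = 37.669473
I_{2,2} = 37.669473 + (37.669473 − 45.680339)/15 = 37.135415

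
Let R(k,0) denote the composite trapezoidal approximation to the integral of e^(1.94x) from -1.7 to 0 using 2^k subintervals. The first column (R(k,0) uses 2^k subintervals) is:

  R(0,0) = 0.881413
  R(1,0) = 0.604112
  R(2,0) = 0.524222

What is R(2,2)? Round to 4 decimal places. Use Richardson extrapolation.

0.4967

Richardson extrapolation on the trapezoidal column (denominator 4−1=3):
R(1,1) = (4·0.604112 − 0.881413) / 3 = 0.511678
R(2,1) = (4·0.524222 − 0.604112) / 3 = 0.497592
R(2,2) = 0.497592 + (0.497592 − 0.511678)/15 = 0.496653
(Column j=1 coincides with Simpson's rule on the same nodes.)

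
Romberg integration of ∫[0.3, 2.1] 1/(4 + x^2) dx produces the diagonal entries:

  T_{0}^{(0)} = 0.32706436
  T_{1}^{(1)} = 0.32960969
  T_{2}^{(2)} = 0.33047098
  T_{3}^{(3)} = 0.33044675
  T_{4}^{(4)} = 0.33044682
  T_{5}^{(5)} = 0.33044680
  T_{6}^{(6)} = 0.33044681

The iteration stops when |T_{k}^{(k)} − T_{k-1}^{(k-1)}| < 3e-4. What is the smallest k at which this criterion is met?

|T_{1}^{(1)} − T_{0}^{(0)}| = 0.00254533 ≥ 3e-4
|T_{2}^{(2)} − T_{1}^{(1)}| = 0.00086129 ≥ 3e-4
|T_{3}^{(3)} − T_{2}^{(2)}| = 0.00002423 < 3e-4

k = 3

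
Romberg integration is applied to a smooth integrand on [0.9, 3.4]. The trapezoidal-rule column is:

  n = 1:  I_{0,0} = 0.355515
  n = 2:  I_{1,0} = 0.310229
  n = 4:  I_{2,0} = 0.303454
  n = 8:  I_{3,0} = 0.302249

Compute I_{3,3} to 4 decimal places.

0.3019

Richardson extrapolation on the trapezoidal column (denominator 4−1=3):
I_{1,1} = (4·0.310229 − 0.355515) / 3 = 0.295134
I_{2,1} = 0.303454 + (0.303454 − 0.310229)/3 = 0.301196
I_{3,1} = 0.302249 + (0.302249 − 0.303454)/3 = 0.301847
I_{2,2} = (16·0.301196 − 0.295134) / 15 = 0.301600
I_{3,2} = 0.301847 + (0.301847 − 0.301196)/15 = 0.301890
I_{3,3} = (64·0.301890 − 0.301600) / 63 = 0.301895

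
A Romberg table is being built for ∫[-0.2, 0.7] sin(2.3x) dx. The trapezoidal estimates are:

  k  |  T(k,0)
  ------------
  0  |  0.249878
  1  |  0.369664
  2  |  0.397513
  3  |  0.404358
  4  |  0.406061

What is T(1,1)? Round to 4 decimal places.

0.4096

Richardson extrapolation on the trapezoidal column (denominator 4−1=3):
T(1,1) = 0.369664 + (0.369664 − 0.249878)/3 = 0.409593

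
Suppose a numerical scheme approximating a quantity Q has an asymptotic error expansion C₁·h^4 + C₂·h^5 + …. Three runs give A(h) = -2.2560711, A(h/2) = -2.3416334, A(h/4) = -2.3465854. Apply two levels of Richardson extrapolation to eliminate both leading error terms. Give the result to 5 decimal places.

-2.34690

First eliminate the h^4 term (factor 2^4 = 16):
  B₁ = (16·(-2.3416334) − (-2.2560711))/15 = -2.3473376
  B₂ = (16·(-2.3465854) − (-2.3416334))/15 = -2.3469155
Then eliminate the h^5 term (factor 2^5 = 32):
  (32·(-2.3469155) − (-2.3473376))/31 = -2.3469019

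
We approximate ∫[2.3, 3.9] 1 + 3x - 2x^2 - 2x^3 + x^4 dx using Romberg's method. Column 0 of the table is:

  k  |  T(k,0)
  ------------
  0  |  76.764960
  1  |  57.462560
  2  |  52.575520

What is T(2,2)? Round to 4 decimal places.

Richardson extrapolation on the trapezoidal column (denominator 4−1=3):
T(1,1) = 57.462560 + (57.462560 − 76.764960)/3 = 51.028427
T(2,1) = 52.575520 + (52.575520 − 57.462560)/3 = 50.946507
T(2,2) = 50.946507 + (50.946507 − 51.028427)/15 = 50.941046

50.9410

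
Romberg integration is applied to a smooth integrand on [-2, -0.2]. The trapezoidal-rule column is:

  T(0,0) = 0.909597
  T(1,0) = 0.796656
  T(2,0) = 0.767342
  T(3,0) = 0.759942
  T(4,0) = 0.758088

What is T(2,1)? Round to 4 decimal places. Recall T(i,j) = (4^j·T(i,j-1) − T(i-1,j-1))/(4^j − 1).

T(2,1) = (4·0.767342 − 0.796656) / 3 = 0.757571

0.7576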